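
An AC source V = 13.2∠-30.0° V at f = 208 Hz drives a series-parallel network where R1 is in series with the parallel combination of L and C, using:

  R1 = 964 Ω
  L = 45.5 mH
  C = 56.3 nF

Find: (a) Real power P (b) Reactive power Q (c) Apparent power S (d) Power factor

Step 1 — Angular frequency: ω = 2π·f = 2π·208 = 1307 rad/s.
Step 2 — Component impedances:
  R1: Z = R = 964 Ω
  L: Z = jωL = j·1307·0.0455 = 0 + j59.46 Ω
  C: Z = 1/(jωC) = -j/(ω·C) = 0 - j1.359e+04 Ω
Step 3 — Parallel branch: L || C = 1/(1/L + 1/C) = 0 + j59.73 Ω.
Step 4 — Series with R1: Z_total = R1 + (L || C) = 964 + j59.73 Ω = 965.8∠3.5° Ω.
Step 5 — Source phasor: V = 13.2∠-30.0° V = 11.43 - j6.6 V.
Step 6 — Current: I = V / Z = 0.01139 - j0.007552 A = 0.01367∠-33.5° A.
Step 7 — Complex power: S = V·I* = 0.1801 + j0.01116 VA.
Step 8 — Real power: P = Re(S) = 0.1801 W.
Step 9 — Reactive power: Q = Im(S) = 0.01116 VAR.
Step 10 — Apparent power: |S| = 0.1804 VA.
Step 11 — Power factor: PF = P/|S| = 0.9981 (lagging).

(a) P = 0.1801 W  (b) Q = 0.01116 VAR  (c) S = 0.1804 VA  (d) PF = 0.9981 (lagging)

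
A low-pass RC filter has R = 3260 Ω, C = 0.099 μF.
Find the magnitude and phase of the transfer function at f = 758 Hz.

Step 1 — Angular frequency: ω = 2π·758 = 4763 rad/s.
Step 2 — Transfer function: H(jω) = 1/(1 + jωRC).
Step 3 — Denominator: 1 + jωRC = 1 + j·4763·3260·9.9e-08 = 1 + j1.537.
Step 4 — H = 0.2974 - j0.4571.
Step 5 — Magnitude: |H| = 0.5453 (-5.3 dB); phase: φ = -57.0°.

|H| = 0.5453 (-5.3 dB), φ = -57.0°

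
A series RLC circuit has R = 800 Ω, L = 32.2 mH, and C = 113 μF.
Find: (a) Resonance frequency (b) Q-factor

Step 1 — Resonance condition Im(Z)=0 gives ω₀ = 1/√(LC).
Step 2 — ω₀ = 1/√(0.0322·0.000113) = 524.2 rad/s.
Step 3 — f₀ = ω₀/(2π) = 83.44 Hz.
Step 4 — Series Q: Q = ω₀L/R = 524.2·0.0322/800 = 0.0211.

(a) f₀ = 83.44 Hz  (b) Q = 0.0211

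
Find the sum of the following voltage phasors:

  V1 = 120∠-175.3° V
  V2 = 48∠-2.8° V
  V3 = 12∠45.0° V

Step 1 — Convert each phasor to rectangular form:
  V1 = 120·(cos(-175.3°) + j·sin(-175.3°)) = -119.6 - j9.833 V
  V2 = 48·(cos(-2.8°) + j·sin(-2.8°)) = 47.94 - j2.345 V
  V3 = 12·(cos(45.0°) + j·sin(45.0°)) = 8.485 + j8.485 V
Step 2 — Sum components: V_total = -63.17 - j3.692 V.
Step 3 — Convert to polar: |V_total| = 63.28 V, ∠V_total = -176.7°.

V_total = 63.28∠-176.7° V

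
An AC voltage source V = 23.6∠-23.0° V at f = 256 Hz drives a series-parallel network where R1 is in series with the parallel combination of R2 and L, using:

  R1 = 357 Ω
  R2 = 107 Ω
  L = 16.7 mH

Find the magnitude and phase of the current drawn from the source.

Step 1 — Angular frequency: ω = 2π·f = 2π·256 = 1608 rad/s.
Step 2 — Component impedances:
  R1: Z = R = 357 Ω
  R2: Z = R = 107 Ω
  L: Z = jωL = j·1608·0.0167 = 0 + j26.86 Ω
Step 3 — Parallel branch: R2 || L = 1/(1/R2 + 1/L) = 6.344 + j25.27 Ω.
Step 4 — Series with R1: Z_total = R1 + (R2 || L) = 363.3 + j25.27 Ω = 364.2∠4.0° Ω.
Step 5 — Source phasor: V = 23.6∠-23.0° V = 21.72 - j9.221 V.
Step 6 — Ohm's law: I = V / Z_total = (21.72 - j9.221) / (363.3 + j25.27) = 0.05774 - j0.02939 A.
Step 7 — Convert to polar: |I| = 0.0648 A, ∠I = -27.0°.

I = 0.0648∠-27.0° A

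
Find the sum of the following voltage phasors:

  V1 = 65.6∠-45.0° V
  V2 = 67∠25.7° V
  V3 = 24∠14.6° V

Step 1 — Convert each phasor to rectangular form:
  V1 = 65.6·(cos(-45.0°) + j·sin(-45.0°)) = 46.39 - j46.39 V
  V2 = 67·(cos(25.7°) + j·sin(25.7°)) = 60.37 + j29.06 V
  V3 = 24·(cos(14.6°) + j·sin(14.6°)) = 23.23 + j6.05 V
Step 2 — Sum components: V_total = 130 - j11.28 V.
Step 3 — Convert to polar: |V_total| = 130.5 V, ∠V_total = -5.0°.

V_total = 130.5∠-5.0° V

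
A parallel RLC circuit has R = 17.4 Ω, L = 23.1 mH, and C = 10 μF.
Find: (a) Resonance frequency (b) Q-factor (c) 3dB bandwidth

Step 1 — Resonance: ω₀ = 1/√(LC) = 1/√(0.0231·1e-05) = 2081 rad/s.
Step 2 — f₀ = ω₀/(2π) = 331.1 Hz.
Step 3 — Parallel Q: Q = R/(ω₀L) = 17.4/(2081·0.0231) = 0.362.
Step 4 — Bandwidth: Δω = ω₀/Q = 5747 rad/s; BW = Δω/(2π) = 914.7 Hz.

(a) f₀ = 331.1 Hz  (b) Q = 0.362  (c) BW = 914.7 Hz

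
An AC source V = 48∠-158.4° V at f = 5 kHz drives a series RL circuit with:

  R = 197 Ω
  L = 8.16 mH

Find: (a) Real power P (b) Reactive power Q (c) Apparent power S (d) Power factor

Step 1 — Angular frequency: ω = 2π·f = 2π·5000 = 3.142e+04 rad/s.
Step 2 — Component impedances:
  R: Z = R = 197 Ω
  L: Z = jωL = j·3.142e+04·0.00816 = 0 + j256.4 Ω
Step 3 — Series combination: Z_total = R + L = 197 + j256.4 Ω = 323.3∠52.5° Ω.
Step 4 — Source phasor: V = 48∠-158.4° V = -44.63 - j17.67 V.
Step 5 — Current: I = V / Z = -0.1274 + j0.07615 A = 0.1485∠149.1° A.
Step 6 — Complex power: S = V·I* = 4.342 + j5.651 VA.
Step 7 — Real power: P = Re(S) = 4.342 W.
Step 8 — Reactive power: Q = Im(S) = 5.651 VAR.
Step 9 — Apparent power: |S| = 7.126 VA.
Step 10 — Power factor: PF = P/|S| = 0.6093 (lagging).

(a) P = 4.342 W  (b) Q = 5.651 VAR  (c) S = 7.126 VA  (d) PF = 0.6093 (lagging)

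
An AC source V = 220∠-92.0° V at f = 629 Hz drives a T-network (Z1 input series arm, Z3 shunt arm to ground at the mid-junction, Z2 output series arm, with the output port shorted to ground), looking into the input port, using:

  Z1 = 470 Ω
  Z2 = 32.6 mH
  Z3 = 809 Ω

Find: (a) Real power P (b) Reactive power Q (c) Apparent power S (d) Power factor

Step 1 — Angular frequency: ω = 2π·f = 2π·629 = 3952 rad/s.
Step 2 — Component impedances:
  Z1: Z = R = 470 Ω
  Z2: Z = jωL = j·3952·0.0326 = 0 + j128.8 Ω
  Z3: Z = R = 809 Ω
Step 3 — With the output port shorted to ground, the output series arm Z2 runs from the junction to ground; the shunt arm Z3 also runs from the junction to ground. They appear in parallel: Z3 || Z2 = 20.01 + j125.7 Ω.
Step 4 — Series with input arm Z1: Z_in = Z1 + (Z3 || Z2) = 490 + j125.7 Ω = 505.9∠14.4° Ω.
Step 5 — Source phasor: V = 220∠-92.0° V = -7.678 - j219.9 V.
Step 6 — Current: I = V / Z = -0.1227 - j0.4172 A = 0.4349∠-106.4° A.
Step 7 — Complex power: S = V·I* = 92.68 + j23.77 VA.
Step 8 — Real power: P = Re(S) = 92.68 W.
Step 9 — Reactive power: Q = Im(S) = 23.77 VAR.
Step 10 — Apparent power: |S| = 95.68 VA.
Step 11 — Power factor: PF = P/|S| = 0.9687 (lagging).

(a) P = 92.68 W  (b) Q = 23.77 VAR  (c) S = 95.68 VA  (d) PF = 0.9687 (lagging)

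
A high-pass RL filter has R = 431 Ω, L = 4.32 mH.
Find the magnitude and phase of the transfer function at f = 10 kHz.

Step 1 — Angular frequency: ω = 2π·1e+04 = 6.283e+04 rad/s.
Step 2 — Transfer function: H(jω) = jωL/(R + jωL).
Step 3 — Numerator jωL = j·271.4; denominator R + jωL = 431 + j271.4.
Step 4 — H = 0.284 + j0.4509.
Step 5 — Magnitude: |H| = 0.5329 (-5.5 dB); phase: φ = 57.8°.

|H| = 0.5329 (-5.5 dB), φ = 57.8°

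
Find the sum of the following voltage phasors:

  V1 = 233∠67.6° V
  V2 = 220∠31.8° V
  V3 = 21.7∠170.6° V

Step 1 — Convert each phasor to rectangular form:
  V1 = 233·(cos(67.6°) + j·sin(67.6°)) = 88.79 + j215.4 V
  V2 = 220·(cos(31.8°) + j·sin(31.8°)) = 187 + j115.9 V
  V3 = 21.7·(cos(170.6°) + j·sin(170.6°)) = -21.41 + j3.544 V
Step 2 — Sum components: V_total = 254.4 + j334.9 V.
Step 3 — Convert to polar: |V_total| = 420.5 V, ∠V_total = 52.8°.

V_total = 420.5∠52.8° V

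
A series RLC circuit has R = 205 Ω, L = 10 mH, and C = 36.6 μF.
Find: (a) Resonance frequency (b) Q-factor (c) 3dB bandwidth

Step 1 — Resonance: ω₀ = 1/√(LC) = 1/√(0.01·3.66e-05) = 1653 rad/s.
Step 2 — f₀ = ω₀/(2π) = 263.1 Hz.
Step 3 — Series Q: Q = ω₀L/R = 1653·0.01/205 = 0.08063.
Step 4 — Bandwidth: Δω = ω₀/Q = 2.05e+04 rad/s; BW = Δω/(2π) = 3263 Hz.

(a) f₀ = 263.1 Hz  (b) Q = 0.08063  (c) BW = 3263 Hz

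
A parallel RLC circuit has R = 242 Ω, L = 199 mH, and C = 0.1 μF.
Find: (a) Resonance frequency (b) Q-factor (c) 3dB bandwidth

Step 1 — Resonance: ω₀ = 1/√(LC) = 1/√(0.199·1e-07) = 7089 rad/s.
Step 2 — f₀ = ω₀/(2π) = 1128 Hz.
Step 3 — Parallel Q: Q = R/(ω₀L) = 242/(7089·0.199) = 0.1715.
Step 4 — Bandwidth: Δω = ω₀/Q = 4.132e+04 rad/s; BW = Δω/(2π) = 6577 Hz.

(a) f₀ = 1128 Hz  (b) Q = 0.1715  (c) BW = 6577 Hz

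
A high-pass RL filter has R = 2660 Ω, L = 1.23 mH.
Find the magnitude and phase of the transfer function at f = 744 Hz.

Step 1 — Angular frequency: ω = 2π·744 = 4675 rad/s.
Step 2 — Transfer function: H(jω) = jωL/(R + jωL).
Step 3 — Numerator jωL = j·5.75; denominator R + jωL = 2660 + j5.75.
Step 4 — H = 4.673e-06 + j0.002162.
Step 5 — Magnitude: |H| = 0.002162 (-53.3 dB); phase: φ = 89.9°.

|H| = 0.002162 (-53.3 dB), φ = 89.9°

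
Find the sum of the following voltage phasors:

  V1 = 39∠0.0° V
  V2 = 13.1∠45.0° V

Step 1 — Convert each phasor to rectangular form:
  V1 = 39·(cos(0.0°) + j·sin(0.0°)) = 39 V
  V2 = 13.1·(cos(45.0°) + j·sin(45.0°)) = 9.263 + j9.263 V
Step 2 — Sum components: V_total = 48.26 + j9.263 V.
Step 3 — Convert to polar: |V_total| = 49.14 V, ∠V_total = 10.9°.

V_total = 49.14∠10.9° V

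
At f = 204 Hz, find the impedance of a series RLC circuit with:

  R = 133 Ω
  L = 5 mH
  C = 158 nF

Step 1 — Angular frequency: ω = 2π·f = 2π·204 = 1282 rad/s.
Step 2 — Component impedances:
  R: Z = R = 133 Ω
  L: Z = jωL = j·1282·0.005 = 0 + j6.409 Ω
  C: Z = 1/(jωC) = -j/(ω·C) = 0 - j4938 Ω
Step 3 — Series combination: Z_total = R + L + C = 133 - j4931 Ω = 4933∠-88.5° Ω.

Z = 133 - j4931 Ω = 4933∠-88.5° Ω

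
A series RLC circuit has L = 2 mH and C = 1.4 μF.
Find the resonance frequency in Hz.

Step 1 — Resonance condition Im(Z)=0 gives ω₀ = 1/√(LC).
Step 2 — ω₀ = 1/√(0.002·1.4e-06) = 1.89e+04 rad/s.
Step 3 — f₀ = ω₀/(2π) = 3008 Hz.

f₀ = 3008 Hz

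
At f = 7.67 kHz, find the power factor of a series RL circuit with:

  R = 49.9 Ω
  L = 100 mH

Step 1 — Angular frequency: ω = 2π·f = 2π·7670 = 4.819e+04 rad/s.
Step 2 — Component impedances:
  R: Z = R = 49.9 Ω
  L: Z = jωL = j·4.819e+04·0.1 = 0 + j4819 Ω
Step 3 — Series combination: Z_total = R + L = 49.9 + j4819 Ω = 4819∠89.4° Ω.
Step 4 — Power factor: PF = cos(φ) = Re(Z)/|Z| = 49.9/4819 = 0.01035.
Step 5 — Type: Im(Z) = 4819 ⇒ lagging (phase φ = 89.4°).

PF = 0.01035 (lagging, φ = 89.4°)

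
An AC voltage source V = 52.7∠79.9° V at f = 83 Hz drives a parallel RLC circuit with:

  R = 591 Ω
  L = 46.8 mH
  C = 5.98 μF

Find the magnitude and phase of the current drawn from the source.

Step 1 — Angular frequency: ω = 2π·f = 2π·83 = 521.5 rad/s.
Step 2 — Component impedances:
  R: Z = R = 591 Ω
  L: Z = jωL = j·521.5·0.0468 = 0 + j24.41 Ω
  C: Z = 1/(jωC) = -j/(ω·C) = 0 - j320.7 Ω
Step 3 — Parallel combination: 1/Z_total = 1/R + 1/L + 1/C; Z_total = 1.178 + j26.36 Ω = 26.39∠87.4° Ω.
Step 4 — Source phasor: V = 52.7∠79.9° V = 9.242 + j51.88 V.
Step 5 — Ohm's law: I = V / Z_total = (9.242 + j51.88) / (1.178 + j26.36) = 1.98 - j0.2621 A.
Step 6 — Convert to polar: |I| = 1.997 A, ∠I = -7.5°.

I = 1.997∠-7.5° A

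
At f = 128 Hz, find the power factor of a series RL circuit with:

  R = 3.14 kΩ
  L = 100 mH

Step 1 — Angular frequency: ω = 2π·f = 2π·128 = 804.2 rad/s.
Step 2 — Component impedances:
  R: Z = R = 3140 Ω
  L: Z = jωL = j·804.2·0.1 = 0 + j80.42 Ω
Step 3 — Series combination: Z_total = R + L = 3140 + j80.42 Ω = 3141∠1.5° Ω.
Step 4 — Power factor: PF = cos(φ) = Re(Z)/|Z| = 3140/3141 = 0.9997.
Step 5 — Type: Im(Z) = 80.42 ⇒ lagging (phase φ = 1.5°).

PF = 0.9997 (lagging, φ = 1.5°)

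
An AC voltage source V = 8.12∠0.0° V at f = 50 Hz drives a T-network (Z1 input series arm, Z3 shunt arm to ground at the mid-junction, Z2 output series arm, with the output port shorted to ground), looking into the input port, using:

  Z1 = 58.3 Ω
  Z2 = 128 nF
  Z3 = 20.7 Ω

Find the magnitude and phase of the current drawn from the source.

Step 1 — Angular frequency: ω = 2π·f = 2π·50 = 314.2 rad/s.
Step 2 — Component impedances:
  Z1: Z = R = 58.3 Ω
  Z2: Z = 1/(jωC) = -j/(ω·C) = 0 - j2.487e+04 Ω
  Z3: Z = R = 20.7 Ω
Step 3 — With the output port shorted to ground, the output series arm Z2 runs from the junction to ground; the shunt arm Z3 also runs from the junction to ground. They appear in parallel: Z3 || Z2 = 20.7 - j0.01723 Ω.
Step 4 — Series with input arm Z1: Z_in = Z1 + (Z3 || Z2) = 79 - j0.01723 Ω = 79∠-0.0° Ω.
Step 5 — Source phasor: V = 8.12∠0.0° V = 8.12 V.
Step 6 — Ohm's law: I = V / Z_total = (8.12) / (79 - j0.01723) = 0.1028 + j2.242e-05 A.
Step 7 — Convert to polar: |I| = 0.1028 A, ∠I = 0.0°.

I = 0.1028∠0.0° A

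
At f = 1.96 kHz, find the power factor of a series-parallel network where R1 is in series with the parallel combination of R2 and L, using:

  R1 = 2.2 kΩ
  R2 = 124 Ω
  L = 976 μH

Step 1 — Angular frequency: ω = 2π·f = 2π·1960 = 1.232e+04 rad/s.
Step 2 — Component impedances:
  R1: Z = R = 2200 Ω
  R2: Z = R = 124 Ω
  L: Z = jωL = j·1.232e+04·0.000976 = 0 + j12.02 Ω
Step 3 — Parallel branch: R2 || L = 1/(1/R2 + 1/L) = 1.154 + j11.91 Ω.
Step 4 — Series with R1: Z_total = R1 + (R2 || L) = 2201 + j11.91 Ω = 2201∠0.3° Ω.
Step 5 — Power factor: PF = cos(φ) = Re(Z)/|Z| = 2201/2201 = 1.
Step 6 — Type: Im(Z) = 11.91 ⇒ lagging (phase φ = 0.3°).

PF = 1 (lagging, φ = 0.3°)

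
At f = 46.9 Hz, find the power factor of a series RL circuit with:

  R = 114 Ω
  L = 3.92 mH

Step 1 — Angular frequency: ω = 2π·f = 2π·46.9 = 294.7 rad/s.
Step 2 — Component impedances:
  R: Z = R = 114 Ω
  L: Z = jωL = j·294.7·0.00392 = 0 + j1.155 Ω
Step 3 — Series combination: Z_total = R + L = 114 + j1.155 Ω = 114∠0.6° Ω.
Step 4 — Power factor: PF = cos(φ) = Re(Z)/|Z| = 114/114.01 = 0.9999.
Step 5 — Type: Im(Z) = 1.155 ⇒ lagging (phase φ = 0.6°).

PF = 0.9999 (lagging, φ = 0.6°)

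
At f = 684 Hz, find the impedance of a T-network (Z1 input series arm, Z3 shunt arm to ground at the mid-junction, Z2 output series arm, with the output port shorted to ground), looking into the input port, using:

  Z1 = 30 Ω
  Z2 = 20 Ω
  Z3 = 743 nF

Step 1 — Angular frequency: ω = 2π·f = 2π·684 = 4298 rad/s.
Step 2 — Component impedances:
  Z1: Z = R = 30 Ω
  Z2: Z = R = 20 Ω
  Z3: Z = 1/(jωC) = -j/(ω·C) = 0 - j313.2 Ω
Step 3 — With the output port shorted to ground, the output series arm Z2 runs from the junction to ground; the shunt arm Z3 also runs from the junction to ground. They appear in parallel: Z3 || Z2 = 19.92 - j1.272 Ω.
Step 4 — Series with input arm Z1: Z_in = Z1 + (Z3 || Z2) = 49.92 - j1.272 Ω = 49.93∠-1.5° Ω.

Z = 49.92 - j1.272 Ω = 49.93∠-1.5° Ω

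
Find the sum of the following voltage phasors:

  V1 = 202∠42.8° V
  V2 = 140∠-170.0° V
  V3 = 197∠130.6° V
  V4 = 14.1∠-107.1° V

Step 1 — Convert each phasor to rectangular form:
  V1 = 202·(cos(42.8°) + j·sin(42.8°)) = 148.2 + j137.2 V
  V2 = 140·(cos(-170.0°) + j·sin(-170.0°)) = -137.9 - j24.31 V
  V3 = 197·(cos(130.6°) + j·sin(130.6°)) = -128.2 + j149.6 V
  V4 = 14.1·(cos(-107.1°) + j·sin(-107.1°)) = -4.146 - j13.48 V
Step 2 — Sum components: V_total = -122 + j249 V.
Step 3 — Convert to polar: |V_total| = 277.3 V, ∠V_total = 116.1°.

V_total = 277.3∠116.1° V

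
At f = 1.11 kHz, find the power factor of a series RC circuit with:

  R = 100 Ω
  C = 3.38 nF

Step 1 — Angular frequency: ω = 2π·f = 2π·1110 = 6974 rad/s.
Step 2 — Component impedances:
  R: Z = R = 100 Ω
  C: Z = 1/(jωC) = -j/(ω·C) = 0 - j4.242e+04 Ω
Step 3 — Series combination: Z_total = R + C = 100 - j4.242e+04 Ω = 4.242e+04∠-89.9° Ω.
Step 4 — Power factor: PF = cos(φ) = Re(Z)/|Z| = 100/4.242e+04 = 0.002357.
Step 5 — Type: Im(Z) = -4.242e+04 ⇒ leading (phase φ = -89.9°).

PF = 0.002357 (leading, φ = -89.9°)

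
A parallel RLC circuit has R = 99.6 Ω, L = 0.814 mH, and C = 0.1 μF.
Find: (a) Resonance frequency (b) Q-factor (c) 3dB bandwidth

Step 1 — Resonance: ω₀ = 1/√(LC) = 1/√(0.000814·1e-07) = 1.108e+05 rad/s.
Step 2 — f₀ = ω₀/(2π) = 1.764e+04 Hz.
Step 3 — Parallel Q: Q = R/(ω₀L) = 99.6/(1.108e+05·0.000814) = 1.104.
Step 4 — Bandwidth: Δω = ω₀/Q = 1.004e+05 rad/s; BW = Δω/(2π) = 1.598e+04 Hz.

(a) f₀ = 1.764e+04 Hz  (b) Q = 1.104  (c) BW = 1.598e+04 Hz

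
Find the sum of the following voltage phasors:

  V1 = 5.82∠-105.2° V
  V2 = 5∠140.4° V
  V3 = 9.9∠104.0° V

Step 1 — Convert each phasor to rectangular form:
  V1 = 5.82·(cos(-105.2°) + j·sin(-105.2°)) = -1.526 - j5.616 V
  V2 = 5·(cos(140.4°) + j·sin(140.4°)) = -3.853 + j3.187 V
  V3 = 9.9·(cos(104.0°) + j·sin(104.0°)) = -2.395 + j9.606 V
Step 2 — Sum components: V_total = -7.774 + j7.177 V.
Step 3 — Convert to polar: |V_total| = 10.58 V, ∠V_total = 137.3°.

V_total = 10.58∠137.3° V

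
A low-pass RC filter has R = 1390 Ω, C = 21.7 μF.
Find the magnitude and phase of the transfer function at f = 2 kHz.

Step 1 — Angular frequency: ω = 2π·2000 = 1.257e+04 rad/s.
Step 2 — Transfer function: H(jω) = 1/(1 + jωRC).
Step 3 — Denominator: 1 + jωRC = 1 + j·1.257e+04·1390·2.17e-05 = 1 + j379.
Step 4 — H = 6.96e-06 - j0.002638.
Step 5 — Magnitude: |H| = 0.002638 (-51.6 dB); phase: φ = -89.8°.

|H| = 0.002638 (-51.6 dB), φ = -89.8°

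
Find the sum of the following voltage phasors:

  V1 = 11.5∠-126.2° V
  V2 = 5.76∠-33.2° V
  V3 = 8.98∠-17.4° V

Step 1 — Convert each phasor to rectangular form:
  V1 = 11.5·(cos(-126.2°) + j·sin(-126.2°)) = -6.792 - j9.28 V
  V2 = 5.76·(cos(-33.2°) + j·sin(-33.2°)) = 4.82 - j3.154 V
  V3 = 8.98·(cos(-17.4°) + j·sin(-17.4°)) = 8.569 - j2.685 V
Step 2 — Sum components: V_total = 6.597 - j15.12 V.
Step 3 — Convert to polar: |V_total| = 16.5 V, ∠V_total = -66.4°.

V_total = 16.5∠-66.4° V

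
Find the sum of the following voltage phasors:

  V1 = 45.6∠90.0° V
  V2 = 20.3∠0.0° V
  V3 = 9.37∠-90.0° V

Step 1 — Convert each phasor to rectangular form:
  V1 = 45.6·(cos(90.0°) + j·sin(90.0°)) = 0 + j45.6 V
  V2 = 20.3·(cos(0.0°) + j·sin(0.0°)) = 20.3 V
  V3 = 9.37·(cos(-90.0°) + j·sin(-90.0°)) = 0 - j9.37 V
Step 2 — Sum components: V_total = 20.3 + j36.23 V.
Step 3 — Convert to polar: |V_total| = 41.53 V, ∠V_total = 60.7°.

V_total = 41.53∠60.7° V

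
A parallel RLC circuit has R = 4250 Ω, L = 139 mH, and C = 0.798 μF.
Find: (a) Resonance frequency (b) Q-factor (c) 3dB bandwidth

Step 1 — Resonance: ω₀ = 1/√(LC) = 1/√(0.139·7.98e-07) = 3003 rad/s.
Step 2 — f₀ = ω₀/(2π) = 477.9 Hz.
Step 3 — Parallel Q: Q = R/(ω₀L) = 4250/(3003·0.139) = 10.18.
Step 4 — Bandwidth: Δω = ω₀/Q = 294.9 rad/s; BW = Δω/(2π) = 46.93 Hz.

(a) f₀ = 477.9 Hz  (b) Q = 10.18  (c) BW = 46.93 Hz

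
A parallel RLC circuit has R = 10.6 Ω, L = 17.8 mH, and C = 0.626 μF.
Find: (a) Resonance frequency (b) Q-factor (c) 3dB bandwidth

Step 1 — Resonance: ω₀ = 1/√(LC) = 1/√(0.0178·6.26e-07) = 9473 rad/s.
Step 2 — f₀ = ω₀/(2π) = 1508 Hz.
Step 3 — Parallel Q: Q = R/(ω₀L) = 10.6/(9473·0.0178) = 0.06286.
Step 4 — Bandwidth: Δω = ω₀/Q = 1.507e+05 rad/s; BW = Δω/(2π) = 2.399e+04 Hz.

(a) f₀ = 1508 Hz  (b) Q = 0.06286  (c) BW = 2.399e+04 Hz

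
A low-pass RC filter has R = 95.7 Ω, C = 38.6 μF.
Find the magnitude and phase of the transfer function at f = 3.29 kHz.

Step 1 — Angular frequency: ω = 2π·3290 = 2.067e+04 rad/s.
Step 2 — Transfer function: H(jω) = 1/(1 + jωRC).
Step 3 — Denominator: 1 + jωRC = 1 + j·2.067e+04·95.7·3.86e-05 = 1 + j76.36.
Step 4 — H = 0.0001715 - j0.01309.
Step 5 — Magnitude: |H| = 0.01309 (-37.7 dB); phase: φ = -89.2°.

|H| = 0.01309 (-37.7 dB), φ = -89.2°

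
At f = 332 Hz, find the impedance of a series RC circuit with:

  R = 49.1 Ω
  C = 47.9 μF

Step 1 — Angular frequency: ω = 2π·f = 2π·332 = 2086 rad/s.
Step 2 — Component impedances:
  R: Z = R = 49.1 Ω
  C: Z = 1/(jωC) = -j/(ω·C) = 0 - j10.01 Ω
Step 3 — Series combination: Z_total = R + C = 49.1 - j10.01 Ω = 50.11∠-11.5° Ω.

Z = 49.1 - j10.01 Ω = 50.11∠-11.5° Ω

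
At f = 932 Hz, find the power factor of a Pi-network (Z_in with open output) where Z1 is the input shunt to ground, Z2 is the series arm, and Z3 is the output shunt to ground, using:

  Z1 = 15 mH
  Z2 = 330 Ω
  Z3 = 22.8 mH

Step 1 — Angular frequency: ω = 2π·f = 2π·932 = 5856 rad/s.
Step 2 — Component impedances:
  Z1: Z = jωL = j·5856·0.015 = 0 + j87.84 Ω
  Z2: Z = R = 330 Ω
  Z3: Z = jωL = j·5856·0.0228 = 0 + j133.5 Ω
Step 3 — With open output, the series arm Z2 and the output shunt Z3 appear in series to ground: Z2 + Z3 = 330 + j133.5 Ω.
Step 4 — Parallel with input shunt Z1: Z_in = Z1 || (Z2 + Z3) = 16.13 + j77.02 Ω = 78.69∠78.2° Ω.
Step 5 — Power factor: PF = cos(φ) = Re(Z)/|Z| = 16.125/78.692 = 0.2049.
Step 6 — Type: Im(Z) = 77.02 ⇒ lagging (phase φ = 78.2°).

PF = 0.2049 (lagging, φ = 78.2°)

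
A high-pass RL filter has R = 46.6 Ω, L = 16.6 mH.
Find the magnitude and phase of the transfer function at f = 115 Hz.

Step 1 — Angular frequency: ω = 2π·115 = 722.6 rad/s.
Step 2 — Transfer function: H(jω) = jωL/(R + jωL).
Step 3 — Numerator jωL = j·11.99; denominator R + jωL = 46.6 + j11.99.
Step 4 — H = 0.06214 + j0.2414.
Step 5 — Magnitude: |H| = 0.2493 (-12.1 dB); phase: φ = 75.6°.

|H| = 0.2493 (-12.1 dB), φ = 75.6°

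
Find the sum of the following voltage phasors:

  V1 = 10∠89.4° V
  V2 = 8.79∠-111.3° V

Step 1 — Convert each phasor to rectangular form:
  V1 = 10·(cos(89.4°) + j·sin(89.4°)) = 0.1047 + j9.999 V
  V2 = 8.79·(cos(-111.3°) + j·sin(-111.3°)) = -3.193 - j8.19 V
Step 2 — Sum components: V_total = -3.088 + j1.81 V.
Step 3 — Convert to polar: |V_total| = 3.58 V, ∠V_total = 149.6°.

V_total = 3.58∠149.6° V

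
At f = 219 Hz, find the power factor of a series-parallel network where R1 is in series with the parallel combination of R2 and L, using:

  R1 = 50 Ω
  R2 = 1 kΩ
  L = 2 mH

Step 1 — Angular frequency: ω = 2π·f = 2π·219 = 1376 rad/s.
Step 2 — Component impedances:
  R1: Z = R = 50 Ω
  R2: Z = R = 1000 Ω
  L: Z = jωL = j·1376·0.002 = 0 + j2.752 Ω
Step 3 — Parallel branch: R2 || L = 1/(1/R2 + 1/L) = 0.007574 + j2.752 Ω.
Step 4 — Series with R1: Z_total = R1 + (R2 || L) = 50.01 + j2.752 Ω = 50.08∠3.1° Ω.
Step 5 — Power factor: PF = cos(φ) = Re(Z)/|Z| = 50.008/50.083 = 0.9985.
Step 6 — Type: Im(Z) = 2.752 ⇒ lagging (phase φ = 3.1°).

PF = 0.9985 (lagging, φ = 3.1°)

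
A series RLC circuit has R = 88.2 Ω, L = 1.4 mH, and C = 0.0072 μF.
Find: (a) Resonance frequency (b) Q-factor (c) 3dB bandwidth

Step 1 — Resonance: ω₀ = 1/√(LC) = 1/√(0.0014·7.2e-09) = 3.15e+05 rad/s.
Step 2 — f₀ = ω₀/(2π) = 5.013e+04 Hz.
Step 3 — Series Q: Q = ω₀L/R = 3.15e+05·0.0014/88.2 = 5.
Step 4 — Bandwidth: Δω = ω₀/Q = 6.3e+04 rad/s; BW = Δω/(2π) = 1.003e+04 Hz.

(a) f₀ = 5.013e+04 Hz  (b) Q = 5  (c) BW = 1.003e+04 Hz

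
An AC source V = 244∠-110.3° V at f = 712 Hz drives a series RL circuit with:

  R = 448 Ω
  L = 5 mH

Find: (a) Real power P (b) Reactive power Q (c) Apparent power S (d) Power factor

Step 1 — Angular frequency: ω = 2π·f = 2π·712 = 4474 rad/s.
Step 2 — Component impedances:
  R: Z = R = 448 Ω
  L: Z = jωL = j·4474·0.005 = 0 + j22.37 Ω
Step 3 — Series combination: Z_total = R + L = 448 + j22.37 Ω = 448.6∠2.9° Ω.
Step 4 — Source phasor: V = 244∠-110.3° V = -84.65 - j228.8 V.
Step 5 — Current: I = V / Z = -0.2139 - j0.5001 A = 0.544∠-113.2° A.
Step 6 — Complex power: S = V·I* = 132.6 + j6.619 VA.
Step 7 — Real power: P = Re(S) = 132.6 W.
Step 8 — Reactive power: Q = Im(S) = 6.619 VAR.
Step 9 — Apparent power: |S| = 132.7 VA.
Step 10 — Power factor: PF = P/|S| = 0.9988 (lagging).

(a) P = 132.6 W  (b) Q = 6.619 VAR  (c) S = 132.7 VA  (d) PF = 0.9988 (lagging)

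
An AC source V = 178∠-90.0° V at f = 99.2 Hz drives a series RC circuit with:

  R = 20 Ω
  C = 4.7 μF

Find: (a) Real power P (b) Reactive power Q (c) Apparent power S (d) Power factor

Step 1 — Angular frequency: ω = 2π·f = 2π·99.2 = 623.3 rad/s.
Step 2 — Component impedances:
  R: Z = R = 20 Ω
  C: Z = 1/(jωC) = -j/(ω·C) = 0 - j341.4 Ω
Step 3 — Series combination: Z_total = R + C = 20 - j341.4 Ω = 341.9∠-86.6° Ω.
Step 4 — Source phasor: V = 178∠-90.0° V = 0 - j178 V.
Step 5 — Current: I = V / Z = 0.5197 - j0.03045 A = 0.5206∠-3.4° A.
Step 6 — Complex power: S = V·I* = 5.42 - j92.5 VA.
Step 7 — Real power: P = Re(S) = 5.42 W.
Step 8 — Reactive power: Q = Im(S) = -92.5 VAR.
Step 9 — Apparent power: |S| = 92.66 VA.
Step 10 — Power factor: PF = P/|S| = 0.05849 (leading).

(a) P = 5.42 W  (b) Q = -92.5 VAR  (c) S = 92.66 VA  (d) PF = 0.05849 (leading)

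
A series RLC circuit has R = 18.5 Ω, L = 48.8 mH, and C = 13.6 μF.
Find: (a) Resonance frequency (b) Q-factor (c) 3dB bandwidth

Step 1 — Resonance: ω₀ = 1/√(LC) = 1/√(0.0488·1.36e-05) = 1227 rad/s.
Step 2 — f₀ = ω₀/(2π) = 195.4 Hz.
Step 3 — Series Q: Q = ω₀L/R = 1227·0.0488/18.5 = 3.238.
Step 4 — Bandwidth: Δω = ω₀/Q = 379.1 rad/s; BW = Δω/(2π) = 60.34 Hz.

(a) f₀ = 195.4 Hz  (b) Q = 3.238  (c) BW = 60.34 Hz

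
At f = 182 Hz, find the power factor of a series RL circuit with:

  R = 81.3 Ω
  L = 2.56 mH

Step 1 — Angular frequency: ω = 2π·f = 2π·182 = 1144 rad/s.
Step 2 — Component impedances:
  R: Z = R = 81.3 Ω
  L: Z = jωL = j·1144·0.00256 = 0 + j2.927 Ω
Step 3 — Series combination: Z_total = R + L = 81.3 + j2.927 Ω = 81.35∠2.1° Ω.
Step 4 — Power factor: PF = cos(φ) = Re(Z)/|Z| = 81.3/81.35 = 0.9994.
Step 5 — Type: Im(Z) = 2.927 ⇒ lagging (phase φ = 2.1°).

PF = 0.9994 (lagging, φ = 2.1°)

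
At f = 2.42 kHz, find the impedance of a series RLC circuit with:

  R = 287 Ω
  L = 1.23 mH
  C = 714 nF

Step 1 — Angular frequency: ω = 2π·f = 2π·2420 = 1.521e+04 rad/s.
Step 2 — Component impedances:
  R: Z = R = 287 Ω
  L: Z = jωL = j·1.521e+04·0.00123 = 0 + j18.7 Ω
  C: Z = 1/(jωC) = -j/(ω·C) = 0 - j92.11 Ω
Step 3 — Series combination: Z_total = R + L + C = 287 - j73.41 Ω = 296.2∠-14.3° Ω.

Z = 287 - j73.41 Ω = 296.2∠-14.3° Ω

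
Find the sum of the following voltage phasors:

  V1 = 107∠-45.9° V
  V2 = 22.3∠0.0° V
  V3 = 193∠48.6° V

Step 1 — Convert each phasor to rectangular form:
  V1 = 107·(cos(-45.9°) + j·sin(-45.9°)) = 74.46 - j76.84 V
  V2 = 22.3·(cos(0.0°) + j·sin(0.0°)) = 22.3 V
  V3 = 193·(cos(48.6°) + j·sin(48.6°)) = 127.6 + j144.8 V
Step 2 — Sum components: V_total = 224.4 + j67.93 V.
Step 3 — Convert to polar: |V_total| = 234.5 V, ∠V_total = 16.8°.

V_total = 234.5∠16.8° V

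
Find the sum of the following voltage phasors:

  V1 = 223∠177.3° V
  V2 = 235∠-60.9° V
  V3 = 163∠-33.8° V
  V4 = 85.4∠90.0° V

Step 1 — Convert each phasor to rectangular form:
  V1 = 223·(cos(177.3°) + j·sin(177.3°)) = -222.8 + j10.5 V
  V2 = 235·(cos(-60.9°) + j·sin(-60.9°)) = 114.3 - j205.3 V
  V3 = 163·(cos(-33.8°) + j·sin(-33.8°)) = 135.5 - j90.68 V
  V4 = 85.4·(cos(90.0°) + j·sin(90.0°)) = 0 + j85.4 V
Step 2 — Sum components: V_total = 26.99 - j200.1 V.
Step 3 — Convert to polar: |V_total| = 201.9 V, ∠V_total = -82.3°.

V_total = 201.9∠-82.3° V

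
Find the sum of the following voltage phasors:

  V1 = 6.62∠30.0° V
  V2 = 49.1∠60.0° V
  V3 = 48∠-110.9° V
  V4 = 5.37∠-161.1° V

Step 1 — Convert each phasor to rectangular form:
  V1 = 6.62·(cos(30.0°) + j·sin(30.0°)) = 5.733 + j3.31 V
  V2 = 49.1·(cos(60.0°) + j·sin(60.0°)) = 24.55 + j42.52 V
  V3 = 48·(cos(-110.9°) + j·sin(-110.9°)) = -17.12 - j44.84 V
  V4 = 5.37·(cos(-161.1°) + j·sin(-161.1°)) = -5.08 - j1.739 V
Step 2 — Sum components: V_total = 8.079 - j0.7494 V.
Step 3 — Convert to polar: |V_total| = 8.114 V, ∠V_total = -5.3°.

V_total = 8.114∠-5.3° V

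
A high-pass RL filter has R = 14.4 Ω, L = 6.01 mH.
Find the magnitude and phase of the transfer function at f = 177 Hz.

Step 1 — Angular frequency: ω = 2π·177 = 1112 rad/s.
Step 2 — Transfer function: H(jω) = jωL/(R + jωL).
Step 3 — Numerator jωL = j·6.684; denominator R + jωL = 14.4 + j6.684.
Step 4 — H = 0.1773 + j0.3819.
Step 5 — Magnitude: |H| = 0.421 (-7.5 dB); phase: φ = 65.1°.

|H| = 0.421 (-7.5 dB), φ = 65.1°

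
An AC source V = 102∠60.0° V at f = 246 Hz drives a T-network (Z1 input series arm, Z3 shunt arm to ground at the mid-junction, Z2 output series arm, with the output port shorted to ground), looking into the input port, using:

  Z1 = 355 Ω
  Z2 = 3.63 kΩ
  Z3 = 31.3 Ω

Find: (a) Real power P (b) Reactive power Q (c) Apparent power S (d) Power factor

Step 1 — Angular frequency: ω = 2π·f = 2π·246 = 1546 rad/s.
Step 2 — Component impedances:
  Z1: Z = R = 355 Ω
  Z2: Z = R = 3630 Ω
  Z3: Z = R = 31.3 Ω
Step 3 — With the output port shorted to ground, the output series arm Z2 runs from the junction to ground; the shunt arm Z3 also runs from the junction to ground. They appear in parallel: Z3 || Z2 = 31.03 Ω.
Step 4 — Series with input arm Z1: Z_in = Z1 + (Z3 || Z2) = 386 Ω = 386∠0.0° Ω.
Step 5 — Source phasor: V = 102∠60.0° V = 51 + j88.33 V.
Step 6 — Current: I = V / Z = 0.1321 + j0.2288 A = 0.2642∠60.0° A.
Step 7 — Complex power: S = V·I* = 26.95 VA.
Step 8 — Real power: P = Re(S) = 26.95 W.
Step 9 — Reactive power: Q = Im(S) = 0 VAR.
Step 10 — Apparent power: |S| = 26.95 VA.
Step 11 — Power factor: PF = P/|S| = 1 (unity).

(a) P = 26.95 W  (b) Q = 0 VAR  (c) S = 26.95 VA  (d) PF = 1 (unity)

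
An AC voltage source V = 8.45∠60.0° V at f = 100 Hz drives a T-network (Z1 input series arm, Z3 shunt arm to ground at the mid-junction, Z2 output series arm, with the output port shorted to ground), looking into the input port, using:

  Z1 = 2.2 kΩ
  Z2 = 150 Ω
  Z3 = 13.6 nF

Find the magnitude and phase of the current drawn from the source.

Step 1 — Angular frequency: ω = 2π·f = 2π·100 = 628.3 rad/s.
Step 2 — Component impedances:
  Z1: Z = R = 2200 Ω
  Z2: Z = R = 150 Ω
  Z3: Z = 1/(jωC) = -j/(ω·C) = 0 - j1.17e+05 Ω
Step 3 — With the output port shorted to ground, the output series arm Z2 runs from the junction to ground; the shunt arm Z3 also runs from the junction to ground. They appear in parallel: Z3 || Z2 = 150 - j0.1923 Ω.
Step 4 — Series with input arm Z1: Z_in = Z1 + (Z3 || Z2) = 2350 - j0.1923 Ω = 2350∠-0.0° Ω.
Step 5 — Source phasor: V = 8.45∠60.0° V = 4.225 + j7.318 V.
Step 6 — Ohm's law: I = V / Z_total = (4.225 + j7.318) / (2350 - j0.1923) = 0.001798 + j0.003114 A.
Step 7 — Convert to polar: |I| = 0.003596 A, ∠I = 60.0°.

I = 0.003596∠60.0° A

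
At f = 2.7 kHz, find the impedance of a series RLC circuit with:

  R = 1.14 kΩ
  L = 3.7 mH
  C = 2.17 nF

Step 1 — Angular frequency: ω = 2π·f = 2π·2700 = 1.696e+04 rad/s.
Step 2 — Component impedances:
  R: Z = R = 1140 Ω
  L: Z = jωL = j·1.696e+04·0.0037 = 0 + j62.77 Ω
  C: Z = 1/(jωC) = -j/(ω·C) = 0 - j2.716e+04 Ω
Step 3 — Series combination: Z_total = R + L + C = 1140 - j2.71e+04 Ω = 2.713e+04∠-87.6° Ω.

Z = 1140 - j2.71e+04 Ω = 2.713e+04∠-87.6° Ω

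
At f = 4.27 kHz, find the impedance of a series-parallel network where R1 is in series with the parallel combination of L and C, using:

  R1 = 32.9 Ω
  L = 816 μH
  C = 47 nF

Step 1 — Angular frequency: ω = 2π·f = 2π·4270 = 2.683e+04 rad/s.
Step 2 — Component impedances:
  R1: Z = R = 32.9 Ω
  L: Z = jωL = j·2.683e+04·0.000816 = 0 + j21.89 Ω
  C: Z = 1/(jωC) = -j/(ω·C) = 0 - j793 Ω
Step 3 — Parallel branch: L || C = 1/(1/L + 1/C) = 0 + j22.51 Ω.
Step 4 — Series with R1: Z_total = R1 + (L || C) = 32.9 + j22.51 Ω = 39.87∠34.4° Ω.

Z = 32.9 + j22.51 Ω = 39.87∠34.4° Ω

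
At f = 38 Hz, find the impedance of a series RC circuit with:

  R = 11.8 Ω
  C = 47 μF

Step 1 — Angular frequency: ω = 2π·f = 2π·38 = 238.8 rad/s.
Step 2 — Component impedances:
  R: Z = R = 11.8 Ω
  C: Z = 1/(jωC) = -j/(ω·C) = 0 - j89.11 Ω
Step 3 — Series combination: Z_total = R + C = 11.8 - j89.11 Ω = 89.89∠-82.5° Ω.

Z = 11.8 - j89.11 Ω = 89.89∠-82.5° Ω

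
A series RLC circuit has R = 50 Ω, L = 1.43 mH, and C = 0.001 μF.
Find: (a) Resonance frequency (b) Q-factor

Step 1 — Resonance condition Im(Z)=0 gives ω₀ = 1/√(LC).
Step 2 — ω₀ = 1/√(0.00143·1e-09) = 8.362e+05 rad/s.
Step 3 — f₀ = ω₀/(2π) = 1.331e+05 Hz.
Step 4 — Series Q: Q = ω₀L/R = 8.362e+05·0.00143/50 = 23.92.

(a) f₀ = 1.331e+05 Hz  (b) Q = 23.92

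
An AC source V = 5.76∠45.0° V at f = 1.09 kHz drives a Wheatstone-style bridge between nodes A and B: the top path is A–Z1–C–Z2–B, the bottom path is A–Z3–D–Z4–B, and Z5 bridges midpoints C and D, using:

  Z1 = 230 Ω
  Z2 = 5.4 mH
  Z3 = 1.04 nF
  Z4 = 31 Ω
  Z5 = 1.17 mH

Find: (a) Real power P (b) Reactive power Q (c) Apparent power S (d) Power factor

Step 1 — Angular frequency: ω = 2π·f = 2π·1090 = 6849 rad/s.
Step 2 — Component impedances:
  Z1: Z = R = 230 Ω
  Z2: Z = jωL = j·6849·0.0054 = 0 + j36.98 Ω
  Z3: Z = 1/(jωC) = -j/(ω·C) = 0 - j1.404e+05 Ω
  Z4: Z = R = 31 Ω
  Z5: Z = jωL = j·6849·0.00117 = 0 + j8.013 Ω
Step 3 — Bridge requires nodal analysis (the Z5 bridge couples midpoints C and D, so the two paths cannot be reduced to a simple series/parallel combination). Setting node B to ground and injecting 1 A at node A, the 3-node admittance system at A, C, D solves to V_A = Z_AB = 244.2 + j16 Ω = 244.7∠3.7° Ω.
Step 4 — Source phasor: V = 5.76∠45.0° V = 4.073 + j4.073 V.
Step 5 — Current: I = V / Z = 0.01769 + j0.01552 A = 0.02354∠41.3° A.
Step 6 — Complex power: S = V·I* = 0.1353 + j0.008864 VA.
Step 7 — Real power: P = Re(S) = 0.1353 W.
Step 8 — Reactive power: Q = Im(S) = 0.008864 VAR.
Step 9 — Apparent power: |S| = 0.1356 VA.
Step 10 — Power factor: PF = P/|S| = 0.9979 (lagging).

(a) P = 0.1353 W  (b) Q = 0.008864 VAR  (c) S = 0.1356 VA  (d) PF = 0.9979 (lagging)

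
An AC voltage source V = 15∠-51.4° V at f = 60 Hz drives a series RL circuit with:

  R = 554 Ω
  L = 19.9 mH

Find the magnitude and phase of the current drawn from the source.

Step 1 — Angular frequency: ω = 2π·f = 2π·60 = 377 rad/s.
Step 2 — Component impedances:
  R: Z = R = 554 Ω
  L: Z = jωL = j·377·0.0199 = 0 + j7.502 Ω
Step 3 — Series combination: Z_total = R + L = 554 + j7.502 Ω = 554.1∠0.8° Ω.
Step 4 — Source phasor: V = 15∠-51.4° V = 9.358 - j11.72 V.
Step 5 — Ohm's law: I = V / Z_total = (9.358 - j11.72) / (554 + j7.502) = 0.0166 - j0.02139 A.
Step 6 — Convert to polar: |I| = 0.02707 A, ∠I = -52.2°.

I = 0.02707∠-52.2° A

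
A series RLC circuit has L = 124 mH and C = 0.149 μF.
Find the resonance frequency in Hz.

Step 1 — Resonance condition Im(Z)=0 gives ω₀ = 1/√(LC).
Step 2 — ω₀ = 1/√(0.124·1.49e-07) = 7357 rad/s.
Step 3 — f₀ = ω₀/(2π) = 1171 Hz.

f₀ = 1171 Hz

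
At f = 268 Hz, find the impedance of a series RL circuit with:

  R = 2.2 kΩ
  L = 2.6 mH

Step 1 — Angular frequency: ω = 2π·f = 2π·268 = 1684 rad/s.
Step 2 — Component impedances:
  R: Z = R = 2200 Ω
  L: Z = jωL = j·1684·0.0026 = 0 + j4.378 Ω
Step 3 — Series combination: Z_total = R + L = 2200 + j4.378 Ω = 2200∠0.1° Ω.

Z = 2200 + j4.378 Ω = 2200∠0.1° Ω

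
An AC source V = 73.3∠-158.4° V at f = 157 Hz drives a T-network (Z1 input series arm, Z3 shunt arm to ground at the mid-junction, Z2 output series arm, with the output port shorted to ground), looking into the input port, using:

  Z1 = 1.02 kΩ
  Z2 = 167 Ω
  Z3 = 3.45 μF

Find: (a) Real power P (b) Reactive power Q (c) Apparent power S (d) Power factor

Step 1 — Angular frequency: ω = 2π·f = 2π·157 = 986.5 rad/s.
Step 2 — Component impedances:
  Z1: Z = R = 1020 Ω
  Z2: Z = R = 167 Ω
  Z3: Z = 1/(jωC) = -j/(ω·C) = 0 - j293.8 Ω
Step 3 — With the output port shorted to ground, the output series arm Z2 runs from the junction to ground; the shunt arm Z3 also runs from the junction to ground. They appear in parallel: Z3 || Z2 = 126.2 - j71.74 Ω.
Step 4 — Series with input arm Z1: Z_in = Z1 + (Z3 || Z2) = 1146 - j71.74 Ω = 1148∠-3.6° Ω.
Step 5 — Source phasor: V = 73.3∠-158.4° V = -68.15 - j26.98 V.
Step 6 — Current: I = V / Z = -0.05776 - j0.02716 A = 0.06382∠-154.8° A.
Step 7 — Complex power: S = V·I* = 4.669 - j0.2922 VA.
Step 8 — Real power: P = Re(S) = 4.669 W.
Step 9 — Reactive power: Q = Im(S) = -0.2922 VAR.
Step 10 — Apparent power: |S| = 4.678 VA.
Step 11 — Power factor: PF = P/|S| = 0.998 (leading).

(a) P = 4.669 W  (b) Q = -0.2922 VAR  (c) S = 4.678 VA  (d) PF = 0.998 (leading)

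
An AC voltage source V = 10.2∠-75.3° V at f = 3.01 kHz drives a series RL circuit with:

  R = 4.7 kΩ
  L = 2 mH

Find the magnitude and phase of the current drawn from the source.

Step 1 — Angular frequency: ω = 2π·f = 2π·3010 = 1.891e+04 rad/s.
Step 2 — Component impedances:
  R: Z = R = 4700 Ω
  L: Z = jωL = j·1.891e+04·0.002 = 0 + j37.82 Ω
Step 3 — Series combination: Z_total = R + L = 4700 + j37.82 Ω = 4700∠0.5° Ω.
Step 4 — Source phasor: V = 10.2∠-75.3° V = 2.588 - j9.866 V.
Step 5 — Ohm's law: I = V / Z_total = (2.588 - j9.866) / (4700 + j37.82) = 0.0005338 - j0.002103 A.
Step 6 — Convert to polar: |I| = 0.00217 A, ∠I = -75.8°.

I = 0.00217∠-75.8° A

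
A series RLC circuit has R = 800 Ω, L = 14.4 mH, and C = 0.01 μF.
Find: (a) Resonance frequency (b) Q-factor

Step 1 — Resonance condition Im(Z)=0 gives ω₀ = 1/√(LC).
Step 2 — ω₀ = 1/√(0.0144·1e-08) = 8.333e+04 rad/s.
Step 3 — f₀ = ω₀/(2π) = 1.326e+04 Hz.
Step 4 — Series Q: Q = ω₀L/R = 8.333e+04·0.0144/800 = 1.5.

(a) f₀ = 1.326e+04 Hz  (b) Q = 1.5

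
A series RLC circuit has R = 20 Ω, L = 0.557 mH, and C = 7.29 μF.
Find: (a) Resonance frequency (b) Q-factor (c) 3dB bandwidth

Step 1 — Resonance: ω₀ = 1/√(LC) = 1/√(0.000557·7.29e-06) = 1.569e+04 rad/s.
Step 2 — f₀ = ω₀/(2π) = 2498 Hz.
Step 3 — Series Q: Q = ω₀L/R = 1.569e+04·0.000557/20 = 0.4371.
Step 4 — Bandwidth: Δω = ω₀/Q = 3.591e+04 rad/s; BW = Δω/(2π) = 5715 Hz.

(a) f₀ = 2498 Hz  (b) Q = 0.4371  (c) BW = 5715 Hz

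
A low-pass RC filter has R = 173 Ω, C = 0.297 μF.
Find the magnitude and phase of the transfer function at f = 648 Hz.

Step 1 — Angular frequency: ω = 2π·648 = 4072 rad/s.
Step 2 — Transfer function: H(jω) = 1/(1 + jωRC).
Step 3 — Denominator: 1 + jωRC = 1 + j·4072·173·2.97e-07 = 1 + j0.2092.
Step 4 — H = 0.9581 - j0.2004.
Step 5 — Magnitude: |H| = 0.9788 (-0.2 dB); phase: φ = -11.8°.

|H| = 0.9788 (-0.2 dB), φ = -11.8°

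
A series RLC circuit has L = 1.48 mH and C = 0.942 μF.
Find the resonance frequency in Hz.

Step 1 — Resonance condition Im(Z)=0 gives ω₀ = 1/√(LC).
Step 2 — ω₀ = 1/√(0.00148·9.42e-07) = 2.678e+04 rad/s.
Step 3 — f₀ = ω₀/(2π) = 4262 Hz.

f₀ = 4262 Hz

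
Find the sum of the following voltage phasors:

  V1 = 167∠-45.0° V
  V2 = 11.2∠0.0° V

Step 1 — Convert each phasor to rectangular form:
  V1 = 167·(cos(-45.0°) + j·sin(-45.0°)) = 118.1 - j118.1 V
  V2 = 11.2·(cos(0.0°) + j·sin(0.0°)) = 11.2 V
Step 2 — Sum components: V_total = 129.3 - j118.1 V.
Step 3 — Convert to polar: |V_total| = 175.1 V, ∠V_total = -42.4°.

V_total = 175.1∠-42.4° V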